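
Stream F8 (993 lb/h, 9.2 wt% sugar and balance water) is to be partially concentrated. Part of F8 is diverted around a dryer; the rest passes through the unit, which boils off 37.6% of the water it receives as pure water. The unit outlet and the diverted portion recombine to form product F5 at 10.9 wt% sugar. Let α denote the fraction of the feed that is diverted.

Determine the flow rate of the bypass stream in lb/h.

All 993×0.092 = 91.356 lb/h of sugar reaches F5, so F5 = 91.356/0.109 = 838.13 lb/h and vapour = 154.87 lb/h.
The evaporator receives (1−α)·993 of feed at 0.908 water and removes 0.376 of that water:
0.376×0.908×(1−α)×993 = 154.87
(1−α) = 154.87/339.02 = 0.4568;  α = 0.5432.
Bypass flow = 0.5432×993 = 539.37 lb/h.

539.4 lb/h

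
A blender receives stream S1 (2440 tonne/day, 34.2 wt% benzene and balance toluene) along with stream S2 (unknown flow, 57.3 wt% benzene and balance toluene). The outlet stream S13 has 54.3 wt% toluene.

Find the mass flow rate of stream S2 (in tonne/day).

Let S2 be the unknown flow. Total out = 2440 + S2.
toluene balance: 1605.5 + 0.427·S2 = 0.543·(2440 + S2)
(0.427 − 0.543)·S2 = 0.543×2440 − 1605.5 = -280.6
S2 = -280.6 / -0.116 = 2419 tonne/day

2419 tonne/day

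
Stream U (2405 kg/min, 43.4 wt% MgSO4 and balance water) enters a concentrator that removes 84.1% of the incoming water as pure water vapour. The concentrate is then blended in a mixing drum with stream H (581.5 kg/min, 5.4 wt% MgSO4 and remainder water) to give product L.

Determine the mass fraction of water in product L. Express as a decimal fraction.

0.416

Vapour removed = 0.841×0.566×2405 = 1144.8 kg/min; concentrate = 1260.2 kg/min.
water reaching the mixer = 216.44 (from concentrate) + 581.5×0.946 = 766.53 kg/min.
Product flow = 1260.2 + 581.5 = 1841.7 kg/min; water fraction = 0.416.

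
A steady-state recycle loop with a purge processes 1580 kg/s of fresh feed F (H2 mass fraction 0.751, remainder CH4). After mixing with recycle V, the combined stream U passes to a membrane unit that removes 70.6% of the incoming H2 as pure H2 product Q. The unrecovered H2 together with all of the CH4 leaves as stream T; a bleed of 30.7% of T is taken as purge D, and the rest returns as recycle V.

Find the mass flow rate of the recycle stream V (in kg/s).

CH4 enters only via F and leaves only via the purge: 1580×0.249 = 0.307×(CH4 in T), and the membrane unit passes all CH4, so CH4 in U = CH4 in T = 1281.5 kg/s.
H2 in U: m_A = 1580×0.751 + (1−0.307)·(1−0.706)·m_A, so m_A = 1186.6/0.7963 = 1490.2 kg/s.
T = (1−0.706)×1490.2 + 1281.5 = 1719.6 kg/s.
Recycle V = (1−0.307)×1719.6 = 1191.7 kg/s.

1192 kg/s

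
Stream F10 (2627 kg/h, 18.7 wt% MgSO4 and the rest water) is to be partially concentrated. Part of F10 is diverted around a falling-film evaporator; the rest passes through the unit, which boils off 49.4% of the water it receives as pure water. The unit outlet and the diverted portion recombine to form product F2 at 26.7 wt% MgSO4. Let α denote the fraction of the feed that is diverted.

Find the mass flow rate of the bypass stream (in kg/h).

All 2627×0.187 = 491.25 kg/h of MgSO4 reaches F2, so F2 = 491.25/0.267 = 1839.9 kg/h and vapour = 787.12 kg/h.
The evaporator receives (1−α)·2627 of feed at 0.813 water and removes 0.494 of that water:
0.494×0.813×(1−α)×2627 = 787.12
(1−α) = 787.12/1055.1 = 0.7460;  α = 0.2540.
Bypass flow = 0.2540×2627 = 667.16 kg/h.

667.2 kg/h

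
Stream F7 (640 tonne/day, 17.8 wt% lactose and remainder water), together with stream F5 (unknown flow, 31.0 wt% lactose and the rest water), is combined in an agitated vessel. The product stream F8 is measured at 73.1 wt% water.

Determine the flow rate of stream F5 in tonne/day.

1420 tonne/day

Let F5 be the unknown flow. Total out = 640 + F5.
water balance: 526.08 + 0.690·F5 = 0.731·(640 + F5)
(0.690 − 0.731)·F5 = 0.731×640 − 526.08 = -58.24
F5 = -58.24 / -0.041 = 1420.5 tonne/day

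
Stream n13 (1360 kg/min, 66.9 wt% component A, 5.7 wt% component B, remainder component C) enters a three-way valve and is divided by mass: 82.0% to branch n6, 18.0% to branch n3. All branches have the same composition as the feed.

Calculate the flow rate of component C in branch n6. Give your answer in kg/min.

305.6 kg/min

Branch n6 total = 0.820×1360 = 1115.2 kg/min.
component C in n6 = 0.274×1115.2 = 305.56 kg/min.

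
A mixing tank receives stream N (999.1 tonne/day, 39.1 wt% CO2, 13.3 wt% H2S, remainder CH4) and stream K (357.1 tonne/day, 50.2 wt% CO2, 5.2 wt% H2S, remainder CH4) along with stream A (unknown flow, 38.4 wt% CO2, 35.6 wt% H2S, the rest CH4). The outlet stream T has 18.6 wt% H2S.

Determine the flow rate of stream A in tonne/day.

593 tonne/day

Let A be the unknown flow. Total out = 1356.2 + A.
H2S balance: 151.45 + 0.356·A = 0.186·(1356.2 + A)
(0.356 − 0.186)·A = 0.186×1356.2 − 151.45 = 100.8
A = 100.8 / 0.170 = 592.96 tonne/day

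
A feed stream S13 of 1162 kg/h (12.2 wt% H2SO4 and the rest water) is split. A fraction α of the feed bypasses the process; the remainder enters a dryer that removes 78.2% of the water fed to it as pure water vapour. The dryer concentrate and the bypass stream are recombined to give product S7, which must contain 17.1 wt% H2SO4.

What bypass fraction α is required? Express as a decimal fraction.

0.583

All 1162×0.122 = 141.76 kg/h of H2SO4 reaches S7, so S7 = 141.76/0.171 = 829.03 kg/h and vapour = 332.97 kg/h.
The evaporator receives (1−α)·1162 of feed at 0.878 water and removes 0.782 of that water:
0.782×0.878×(1−α)×1162 = 332.97
(1−α) = 332.97/797.82 = 0.4173;  α = 0.5827.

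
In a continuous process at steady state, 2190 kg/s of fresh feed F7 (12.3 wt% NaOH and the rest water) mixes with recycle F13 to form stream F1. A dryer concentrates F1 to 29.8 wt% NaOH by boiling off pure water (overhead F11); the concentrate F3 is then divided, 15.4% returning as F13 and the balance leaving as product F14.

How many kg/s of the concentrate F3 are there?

1068 kg/s

Overall NaOH balance (none leaves overhead): NaOH in fresh feed = NaOH in product, i.e. 2190×0.123 = (1−0.154)·F3·0.298.
F3 = 269.37/(0.298×0.846) = 1068.5 kg/s.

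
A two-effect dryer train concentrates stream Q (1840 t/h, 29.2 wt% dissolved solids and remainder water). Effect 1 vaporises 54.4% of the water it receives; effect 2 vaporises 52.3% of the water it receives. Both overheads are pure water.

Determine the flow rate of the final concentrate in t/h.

820.6 t/h

water in feed = 1840×0.708 = 1302.7 t/h.
After stage 1: water left = (1−0.544)×1302.7 = 594.04; stream total = 1131.3 t/h.
After stage 2: water left = (1−0.523)×594.04 = 283.36; final concentrate = 820.64 t/h.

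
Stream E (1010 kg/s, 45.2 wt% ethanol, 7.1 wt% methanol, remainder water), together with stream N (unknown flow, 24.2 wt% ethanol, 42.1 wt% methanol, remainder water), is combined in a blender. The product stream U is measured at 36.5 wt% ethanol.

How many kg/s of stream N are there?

714.4 kg/s

Let N be the unknown flow. Total out = 1010 + N.
ethanol balance: 456.52 + 0.242·N = 0.365·(1010 + N)
(0.242 − 0.365)·N = 0.365×1010 − 456.52 = -87.87
N = -87.87 / -0.123 = 714.39 kg/s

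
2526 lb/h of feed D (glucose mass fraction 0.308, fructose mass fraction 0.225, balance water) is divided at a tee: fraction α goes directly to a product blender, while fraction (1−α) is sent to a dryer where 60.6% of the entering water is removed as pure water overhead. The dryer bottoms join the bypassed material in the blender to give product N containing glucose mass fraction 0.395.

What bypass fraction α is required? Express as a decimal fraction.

All 2526×0.308 = 778.01 lb/h of glucose reaches N, so N = 778.01/0.395 = 1969.6 lb/h and vapour = 556.36 lb/h.
The evaporator receives (1−α)·2526 of feed at 0.467 water and removes 0.606 of that water:
0.606×0.467×(1−α)×2526 = 556.36
(1−α) = 556.36/714.86 = 0.7783;  α = 0.2217.

0.222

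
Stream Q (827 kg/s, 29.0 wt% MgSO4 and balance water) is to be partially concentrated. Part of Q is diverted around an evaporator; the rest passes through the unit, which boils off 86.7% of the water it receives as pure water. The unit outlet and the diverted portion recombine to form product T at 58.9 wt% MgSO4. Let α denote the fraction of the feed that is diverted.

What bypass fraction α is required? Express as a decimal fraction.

All 827×0.290 = 239.83 kg/s of MgSO4 reaches T, so T = 239.83/0.589 = 407.18 kg/s and vapour = 419.82 kg/s.
The evaporator receives (1−α)·827 of feed at 0.710 water and removes 0.867 of that water:
0.867×0.710×(1−α)×827 = 419.82
(1−α) = 419.82/509.08 = 0.8247;  α = 0.1753.

0.175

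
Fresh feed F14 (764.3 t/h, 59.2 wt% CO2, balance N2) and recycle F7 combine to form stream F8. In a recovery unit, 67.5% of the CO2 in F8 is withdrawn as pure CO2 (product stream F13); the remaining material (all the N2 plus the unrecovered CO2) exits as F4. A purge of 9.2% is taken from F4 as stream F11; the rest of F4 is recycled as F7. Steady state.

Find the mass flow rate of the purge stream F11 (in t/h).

331 t/h

N2 enters only via F14 and leaves only via the purge: 764.3×0.408 = 0.092×(N2 in F4), and the recovery unit passes all N2, so N2 in F8 = N2 in F4 = 3389.5 t/h.
CO2 in F8: m_A = 764.3×0.592 + (1−0.092)·(1−0.675)·m_A, so m_A = 452.47/0.7049 = 641.89 t/h.
F4 = (1−0.675)×641.89 + 3389.5 = 3598.1 t/h.
Purge F11 = 0.092×3598.1 = 331.03 t/h.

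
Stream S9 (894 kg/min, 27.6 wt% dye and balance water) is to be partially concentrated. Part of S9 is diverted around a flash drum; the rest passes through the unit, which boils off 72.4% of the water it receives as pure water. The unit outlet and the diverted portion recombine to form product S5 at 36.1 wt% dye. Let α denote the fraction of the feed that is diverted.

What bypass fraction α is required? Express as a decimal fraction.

All 894×0.276 = 246.74 kg/min of dye reaches S5, so S5 = 246.74/0.361 = 683.5 kg/min and vapour = 210.5 kg/min.
The evaporator receives (1−α)·894 of feed at 0.724 water and removes 0.724 of that water:
0.724×0.724×(1−α)×894 = 210.5
(1−α) = 210.5/468.61 = 0.4492;  α = 0.5508.

0.551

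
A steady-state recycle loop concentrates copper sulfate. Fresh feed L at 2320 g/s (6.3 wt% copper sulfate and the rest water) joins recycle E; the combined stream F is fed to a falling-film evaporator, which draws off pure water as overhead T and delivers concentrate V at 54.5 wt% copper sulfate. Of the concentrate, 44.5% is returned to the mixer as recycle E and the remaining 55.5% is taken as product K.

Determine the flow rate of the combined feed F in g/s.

Overall copper sulfate balance (none leaves overhead): copper sulfate in fresh feed = copper sulfate in product, i.e. 2320×0.063 = (1−0.445)·V·0.545.
V = 146.16/(0.545×0.555) = 483.21 g/s.
Recycle E = 0.445×483.21 = 215.03 g/s.
Combined feed F = 2320 + 215.03 = 2535 g/s.

2535 g/s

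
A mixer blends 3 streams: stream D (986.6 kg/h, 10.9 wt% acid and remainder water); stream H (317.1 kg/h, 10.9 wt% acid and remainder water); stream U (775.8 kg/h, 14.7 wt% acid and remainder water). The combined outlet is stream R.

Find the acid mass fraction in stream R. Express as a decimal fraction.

Total flow out = 986.6 + 317.1 + 775.8 = 2079.5 kg/h.
acid in = 986.6×0.109 + 317.1×0.109 + 775.8×0.147 = 256.15 kg/h.
acid mass fraction in R = 256.15/2079.5 = 0.123.

0.123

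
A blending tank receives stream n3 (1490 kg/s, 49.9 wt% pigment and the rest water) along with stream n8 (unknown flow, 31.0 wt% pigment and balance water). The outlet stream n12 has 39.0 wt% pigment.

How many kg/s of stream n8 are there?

Let n8 be the unknown flow. Total out = 1490 + n8.
pigment balance: 743.51 + 0.310·n8 = 0.390·(1490 + n8)
(0.310 − 0.390)·n8 = 0.390×1490 − 743.51 = -162.41
n8 = -162.41 / -0.080 = 2030.1 kg/s

2030 kg/s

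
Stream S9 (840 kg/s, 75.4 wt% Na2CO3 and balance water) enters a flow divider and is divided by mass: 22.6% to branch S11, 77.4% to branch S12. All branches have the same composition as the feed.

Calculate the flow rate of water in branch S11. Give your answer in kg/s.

46.7 kg/s

Branch S11 total = 0.226×840 = 189.84 kg/s.
water in S11 = 0.246×189.84 = 46.701 kg/s.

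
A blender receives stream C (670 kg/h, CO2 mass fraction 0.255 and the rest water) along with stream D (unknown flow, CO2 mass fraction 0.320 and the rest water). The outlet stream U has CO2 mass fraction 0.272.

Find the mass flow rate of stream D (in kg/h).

Let D be the unknown flow. Total out = 670 + D.
CO2 balance: 170.85 + 0.320·D = 0.272·(670 + D)
(0.320 − 0.272)·D = 0.272×670 − 170.85 = 11.39
D = 11.39 / 0.048 = 237.29 kg/h

237.3 kg/h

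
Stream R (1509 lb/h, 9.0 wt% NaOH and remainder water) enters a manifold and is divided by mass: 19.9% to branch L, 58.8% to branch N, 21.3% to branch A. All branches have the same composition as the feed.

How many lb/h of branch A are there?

321.4 lb/h

Branch A flow = 0.213×1509 = 321.42 lb/h.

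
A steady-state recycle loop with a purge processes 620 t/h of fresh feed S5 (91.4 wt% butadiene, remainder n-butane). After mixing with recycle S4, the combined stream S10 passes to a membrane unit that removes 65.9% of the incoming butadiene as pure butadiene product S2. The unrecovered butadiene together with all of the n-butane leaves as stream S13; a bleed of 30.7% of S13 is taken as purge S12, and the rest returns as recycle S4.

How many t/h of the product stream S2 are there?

butadiene in S10: m_A = 620×0.914 + (1−0.307)·(1−0.659)·m_A, so m_A = 566.68/0.7637 = 742.03 t/h.
Product S2 = 0.659×742.03 = 489 t/h.

489 t/h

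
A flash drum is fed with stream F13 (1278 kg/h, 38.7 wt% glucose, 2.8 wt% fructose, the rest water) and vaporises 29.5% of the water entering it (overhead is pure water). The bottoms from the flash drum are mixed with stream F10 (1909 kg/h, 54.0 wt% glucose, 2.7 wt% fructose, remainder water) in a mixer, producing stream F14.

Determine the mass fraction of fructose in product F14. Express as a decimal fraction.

0.0294

Vapour removed = 0.295×0.585×1278 = 220.55 kg/h; concentrate = 1057.4 kg/h.
fructose reaching the mixer = 35.784 (from concentrate) + 1909×0.027 = 87.327 kg/h.
Product flow = 1057.4 + 1909 = 2966.4 kg/h; fructose fraction = 0.0294.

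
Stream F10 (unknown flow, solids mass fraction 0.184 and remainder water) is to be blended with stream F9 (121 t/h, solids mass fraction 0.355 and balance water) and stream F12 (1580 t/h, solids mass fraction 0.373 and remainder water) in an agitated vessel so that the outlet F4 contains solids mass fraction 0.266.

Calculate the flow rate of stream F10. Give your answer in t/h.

2193 t/h

Let F10 be the unknown flow. Total out = 1701 + F10.
solids balance: 632.3 + 0.184·F10 = 0.266·(1701 + F10)
(0.184 − 0.266)·F10 = 0.266×1701 − 632.3 = -179.83
F10 = -179.83 / -0.082 = 2193 t/h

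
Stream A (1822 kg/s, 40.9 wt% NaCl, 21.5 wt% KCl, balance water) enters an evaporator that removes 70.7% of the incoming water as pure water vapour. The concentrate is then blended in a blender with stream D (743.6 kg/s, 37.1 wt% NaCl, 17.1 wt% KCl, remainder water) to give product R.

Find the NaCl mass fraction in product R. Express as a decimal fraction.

Vapour removed = 0.707×0.376×1822 = 484.35 kg/s; concentrate = 1337.7 kg/s.
NaCl reaching the mixer = 745.2 (from concentrate) + 743.6×0.371 = 1021.1 kg/s.
Product flow = 1337.7 + 743.6 = 2081.3 kg/s; NaCl fraction = 0.4906.

0.4906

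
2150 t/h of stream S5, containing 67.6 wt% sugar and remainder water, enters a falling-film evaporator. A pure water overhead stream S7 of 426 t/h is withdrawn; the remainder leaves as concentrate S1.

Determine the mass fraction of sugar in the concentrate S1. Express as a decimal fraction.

0.843

sugar is not removed: 2150×0.676 = 1453.4 t/h of sugar enters S1.
Concentrate = 2150 − 426 = 1724 t/h.
Mass fraction = 1453.4/1724 = 0.843.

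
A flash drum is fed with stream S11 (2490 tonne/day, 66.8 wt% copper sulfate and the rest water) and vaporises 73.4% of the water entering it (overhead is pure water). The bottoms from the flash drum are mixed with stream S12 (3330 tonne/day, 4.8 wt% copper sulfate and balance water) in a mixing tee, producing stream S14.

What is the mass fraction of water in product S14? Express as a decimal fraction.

0.650

Vapour removed = 0.734×0.332×2490 = 606.78 tonne/day; concentrate = 1883.2 tonne/day.
water reaching the mixer = 219.9 (from concentrate) + 3330×0.952 = 3390.1 tonne/day.
Product flow = 1883.2 + 3330 = 5213.2 tonne/day; water fraction = 0.650.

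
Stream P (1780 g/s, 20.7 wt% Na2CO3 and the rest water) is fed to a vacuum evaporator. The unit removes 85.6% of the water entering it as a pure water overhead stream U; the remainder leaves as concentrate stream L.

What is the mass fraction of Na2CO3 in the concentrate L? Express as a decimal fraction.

Na2CO3 is not removed: 1780×0.207 = 368.46 g/s of Na2CO3 enters L.
water entering = 1780×0.793 = 1411.5 g/s; overhead removed = 0.856×1411.5 = 1208.3 g/s.
Concentrate = 1780 − 1208.3 = 571.72 g/s.
Mass fraction = 368.46/571.72 = 0.6445.

0.6445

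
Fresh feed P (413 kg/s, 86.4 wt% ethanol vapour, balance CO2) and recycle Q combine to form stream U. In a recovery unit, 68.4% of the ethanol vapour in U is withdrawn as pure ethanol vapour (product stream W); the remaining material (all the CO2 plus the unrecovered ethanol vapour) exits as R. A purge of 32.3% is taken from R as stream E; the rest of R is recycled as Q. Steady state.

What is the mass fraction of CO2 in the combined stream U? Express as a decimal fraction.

CO2 enters only via P and leaves only via the purge: 413×0.136 = 0.323×(CO2 in R), and the recovery unit passes all CO2, so CO2 in U = CO2 in R = 173.89 kg/s.
ethanol vapour in U: m_A = 413×0.864 + (1−0.323)·(1−0.684)·m_A, so m_A = 356.83/0.7861 = 453.95 kg/s.
U = 453.95 + 173.89 = 627.84 kg/s.
CO2 fraction in U = 173.89/627.84 = 0.277.

0.277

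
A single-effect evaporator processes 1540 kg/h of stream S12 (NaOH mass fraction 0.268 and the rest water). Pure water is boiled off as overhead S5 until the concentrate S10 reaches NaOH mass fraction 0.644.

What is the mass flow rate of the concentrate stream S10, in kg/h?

640.9 kg/h

NaOH is conserved: 1540×0.268 = 412.72 kg/h all reports to the concentrate.
Concentrate = 412.72/(target fraction) = 640.87 kg/h.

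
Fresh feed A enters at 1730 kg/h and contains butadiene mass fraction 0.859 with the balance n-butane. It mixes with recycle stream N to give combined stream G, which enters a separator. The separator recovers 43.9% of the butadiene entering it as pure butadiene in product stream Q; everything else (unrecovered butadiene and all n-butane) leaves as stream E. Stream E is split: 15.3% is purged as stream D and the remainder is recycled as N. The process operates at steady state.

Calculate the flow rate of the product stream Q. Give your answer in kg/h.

butadiene in G: m_A = 1730×0.859 + (1−0.153)·(1−0.439)·m_A, so m_A = 1486.1/0.5248 = 2831.5 kg/h.
Product Q = 0.439×2831.5 = 1243 kg/h.

1243 kg/h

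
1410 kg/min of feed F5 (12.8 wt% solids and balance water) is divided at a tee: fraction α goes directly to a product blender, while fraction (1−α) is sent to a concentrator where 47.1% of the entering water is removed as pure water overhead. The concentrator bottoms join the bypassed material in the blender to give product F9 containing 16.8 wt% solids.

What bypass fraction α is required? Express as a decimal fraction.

All 1410×0.128 = 180.48 kg/min of solids reaches F9, so F9 = 180.48/0.168 = 1074.3 kg/min and vapour = 335.71 kg/min.
The evaporator receives (1−α)·1410 of feed at 0.872 water and removes 0.471 of that water:
0.471×0.872×(1−α)×1410 = 335.71
(1−α) = 335.71/579.1 = 0.5797;  α = 0.4203.

0.420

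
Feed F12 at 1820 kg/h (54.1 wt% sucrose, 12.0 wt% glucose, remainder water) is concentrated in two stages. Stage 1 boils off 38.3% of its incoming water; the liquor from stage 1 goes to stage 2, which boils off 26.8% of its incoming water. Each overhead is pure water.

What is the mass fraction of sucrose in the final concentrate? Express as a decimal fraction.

water in feed = 1820×0.339 = 616.98 kg/h.
After stage 1: water left = (1−0.383)×616.98 = 380.68; stream total = 1583.7 kg/h.
After stage 2: water left = (1−0.268)×380.68 = 278.66; final concentrate = 1481.7 kg/h.
sucrose fraction = 984.62/1481.7 = 0.665.

0.665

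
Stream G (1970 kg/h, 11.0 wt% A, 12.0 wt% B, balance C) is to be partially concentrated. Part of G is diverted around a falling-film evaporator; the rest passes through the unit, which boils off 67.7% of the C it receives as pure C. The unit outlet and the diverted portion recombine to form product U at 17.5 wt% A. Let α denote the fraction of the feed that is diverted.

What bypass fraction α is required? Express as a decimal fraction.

0.287

All 1970×0.110 = 216.7 kg/h of A reaches U, so U = 216.7/0.175 = 1238.3 kg/h and vapour = 731.71 kg/h.
The evaporator receives (1−α)·1970 of feed at 0.770 C and removes 0.677 of that C:
0.677×0.770×(1−α)×1970 = 731.71
(1−α) = 731.71/1026.9 = 0.7125;  α = 0.2875.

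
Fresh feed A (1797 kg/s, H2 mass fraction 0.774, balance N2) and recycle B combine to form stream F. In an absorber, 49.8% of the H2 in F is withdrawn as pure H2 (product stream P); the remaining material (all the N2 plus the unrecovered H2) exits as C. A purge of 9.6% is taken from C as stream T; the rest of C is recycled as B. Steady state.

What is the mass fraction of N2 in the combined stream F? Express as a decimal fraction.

0.624

N2 enters only via A and leaves only via the purge: 1797×0.226 = 0.096×(N2 in C), and the absorber passes all N2, so N2 in F = N2 in C = 4230.4 kg/s.
H2 in F: m_A = 1797×0.774 + (1−0.096)·(1−0.498)·m_A, so m_A = 1390.9/0.5462 = 2546.5 kg/s.
F = 2546.5 + 4230.4 = 6776.9 kg/s.
N2 fraction in F = 4230.4/6776.9 = 0.624.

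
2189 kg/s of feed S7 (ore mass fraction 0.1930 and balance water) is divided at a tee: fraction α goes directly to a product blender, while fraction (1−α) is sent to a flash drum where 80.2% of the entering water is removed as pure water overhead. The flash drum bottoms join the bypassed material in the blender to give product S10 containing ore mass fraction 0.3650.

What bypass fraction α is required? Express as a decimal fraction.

0.272

All 2189×0.193 = 422.48 kg/s of ore reaches S10, so S10 = 422.48/0.365 = 1157.5 kg/s and vapour = 1031.5 kg/s.
The evaporator receives (1−α)·2189 of feed at 0.807 water and removes 0.802 of that water:
0.802×0.807×(1−α)×2189 = 1031.5
(1−α) = 1031.5/1416.8 = 0.7281;  α = 0.2719.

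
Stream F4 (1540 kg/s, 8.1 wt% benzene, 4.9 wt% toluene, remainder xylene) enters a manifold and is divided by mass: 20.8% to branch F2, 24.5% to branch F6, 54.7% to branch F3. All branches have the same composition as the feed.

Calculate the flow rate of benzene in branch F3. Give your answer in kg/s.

Branch F3 total = 0.547×1540 = 842.38 kg/s.
benzene in F3 = 0.081×842.38 = 68.233 kg/s.

68.23 kg/s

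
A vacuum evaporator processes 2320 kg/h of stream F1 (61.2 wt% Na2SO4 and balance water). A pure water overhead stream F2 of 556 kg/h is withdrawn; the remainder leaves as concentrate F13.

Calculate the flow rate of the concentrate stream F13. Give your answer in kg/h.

Concentrate = 2320 − 556 = 1764 kg/h.

1764 kg/h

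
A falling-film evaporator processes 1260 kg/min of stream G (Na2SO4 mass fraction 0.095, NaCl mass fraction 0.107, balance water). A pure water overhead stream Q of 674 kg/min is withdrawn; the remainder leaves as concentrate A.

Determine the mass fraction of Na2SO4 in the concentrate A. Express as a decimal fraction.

0.204

Na2SO4 is not removed: 1260×0.095 = 119.7 kg/min of Na2SO4 enters A.
Concentrate = 1260 − 674 = 586 kg/min.
Mass fraction = 119.7/586 = 0.204.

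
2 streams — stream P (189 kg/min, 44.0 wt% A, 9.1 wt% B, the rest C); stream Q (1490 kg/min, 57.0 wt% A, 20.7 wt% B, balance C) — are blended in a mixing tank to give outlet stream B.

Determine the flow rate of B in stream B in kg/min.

B out = B in = 189×0.091 + 1490×0.207 = 325.63 kg/min.

325.6 kg/min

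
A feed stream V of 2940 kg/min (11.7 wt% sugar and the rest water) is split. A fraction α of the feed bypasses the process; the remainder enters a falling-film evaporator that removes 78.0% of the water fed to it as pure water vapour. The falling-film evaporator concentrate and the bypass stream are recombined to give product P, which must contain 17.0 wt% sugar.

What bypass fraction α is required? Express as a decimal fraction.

0.547

All 2940×0.117 = 343.98 kg/min of sugar reaches P, so P = 343.98/0.170 = 2023.4 kg/min and vapour = 916.59 kg/min.
The evaporator receives (1−α)·2940 of feed at 0.883 water and removes 0.780 of that water:
0.780×0.883×(1−α)×2940 = 916.59
(1−α) = 916.59/2024.9 = 0.4527;  α = 0.5473.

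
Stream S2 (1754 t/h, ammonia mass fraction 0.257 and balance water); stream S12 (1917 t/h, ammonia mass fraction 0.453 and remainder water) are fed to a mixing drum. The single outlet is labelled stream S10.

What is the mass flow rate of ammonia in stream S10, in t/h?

1319 t/h

ammonia out = ammonia in = 1754×0.257 + 1917×0.453 = 1319.2 t/h.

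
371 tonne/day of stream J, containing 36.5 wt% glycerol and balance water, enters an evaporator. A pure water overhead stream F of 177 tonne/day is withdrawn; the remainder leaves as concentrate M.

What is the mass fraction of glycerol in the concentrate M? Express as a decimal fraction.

0.698

glycerol is not removed: 371×0.365 = 135.41 tonne/day of glycerol enters M.
Concentrate = 371 − 177 = 194 tonne/day.
Mass fraction = 135.41/194 = 0.698.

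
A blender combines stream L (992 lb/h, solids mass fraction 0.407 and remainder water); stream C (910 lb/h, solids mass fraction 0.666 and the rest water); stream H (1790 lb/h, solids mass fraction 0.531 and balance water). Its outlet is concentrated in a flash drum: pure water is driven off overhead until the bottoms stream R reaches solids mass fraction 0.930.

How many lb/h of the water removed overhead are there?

solids entering = 992×0.407 + 910×0.666 + 1790×0.531 = 1960.3 lb/h.
All solids reports to R, so R = 1960.3/0.930 = 2107.8 lb/h.
Total feed = 3692 lb/h; overhead = 3692 − 2107.8 = 1584.2 lb/h.

1584 lb/h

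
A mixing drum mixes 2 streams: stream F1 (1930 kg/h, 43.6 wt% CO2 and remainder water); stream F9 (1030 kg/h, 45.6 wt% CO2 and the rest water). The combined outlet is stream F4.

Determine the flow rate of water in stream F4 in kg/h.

1649 kg/h

water out = water in = 1930×0.564 + 1030×0.544 = 1648.8 kg/h.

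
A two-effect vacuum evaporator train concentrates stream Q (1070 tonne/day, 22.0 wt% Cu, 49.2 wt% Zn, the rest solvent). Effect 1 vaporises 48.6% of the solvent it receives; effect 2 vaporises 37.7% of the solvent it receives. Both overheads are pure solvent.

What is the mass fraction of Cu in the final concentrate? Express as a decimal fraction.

0.274

solvent in feed = 1070×0.288 = 308.16 tonne/day.
After stage 1: solvent left = (1−0.486)×308.16 = 158.39; stream total = 920.23 tonne/day.
After stage 2: solvent left = (1−0.377)×158.39 = 98.68; final concentrate = 860.52 tonne/day.
Cu fraction = 235.4/860.52 = 0.274.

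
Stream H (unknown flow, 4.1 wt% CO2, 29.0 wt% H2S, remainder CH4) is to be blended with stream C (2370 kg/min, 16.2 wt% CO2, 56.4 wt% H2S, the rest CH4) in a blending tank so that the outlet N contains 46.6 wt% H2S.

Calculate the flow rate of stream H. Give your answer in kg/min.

Let H be the unknown flow. Total out = 2370 + H.
H2S balance: 1336.7 + 0.290·H = 0.466·(2370 + H)
(0.290 − 0.466)·H = 0.466×2370 − 1336.7 = -232.26
H = -232.26 / -0.176 = 1319.7 kg/min

1320 kg/min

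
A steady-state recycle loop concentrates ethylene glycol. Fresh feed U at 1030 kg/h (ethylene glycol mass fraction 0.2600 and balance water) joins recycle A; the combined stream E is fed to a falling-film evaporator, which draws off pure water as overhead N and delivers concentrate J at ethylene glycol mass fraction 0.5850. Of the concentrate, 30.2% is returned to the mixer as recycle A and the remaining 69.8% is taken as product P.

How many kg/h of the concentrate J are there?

655.8 kg/h

Overall ethylene glycol balance (none leaves overhead): ethylene glycol in fresh feed = ethylene glycol in product, i.e. 1030×0.260 = (1−0.302)·J·0.585.
J = 267.8/(0.585×0.698) = 655.84 kg/h.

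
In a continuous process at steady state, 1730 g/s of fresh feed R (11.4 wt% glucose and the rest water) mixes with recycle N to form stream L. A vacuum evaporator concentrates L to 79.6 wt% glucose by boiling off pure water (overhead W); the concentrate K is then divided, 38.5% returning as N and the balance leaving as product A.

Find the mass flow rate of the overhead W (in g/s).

Overall glucose balance (none leaves overhead): glucose in fresh feed = glucose in product, i.e. 1730×0.114 = (1−0.385)·K·0.796.
K = 197.22/(0.796×0.615) = 402.87 g/s.
Recycle N = 0.385×402.87 = 155.1 g/s.
Combined feed L = 1730 + 155.1 = 1885.1 g/s.
Overhead W = L − K = 1885.1 − 402.87 = 1482.2 g/s.

1482 g/s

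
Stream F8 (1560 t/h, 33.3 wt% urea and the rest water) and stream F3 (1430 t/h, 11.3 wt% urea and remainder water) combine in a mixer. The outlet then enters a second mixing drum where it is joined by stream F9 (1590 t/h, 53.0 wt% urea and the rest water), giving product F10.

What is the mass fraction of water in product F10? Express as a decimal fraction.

Overall, product flow = 4580 t/h.
water in = 1560×0.667 + 1430×0.887 + 1590×0.470 = 3056.2 t/h.
water fraction in F10 = 0.667.

0.667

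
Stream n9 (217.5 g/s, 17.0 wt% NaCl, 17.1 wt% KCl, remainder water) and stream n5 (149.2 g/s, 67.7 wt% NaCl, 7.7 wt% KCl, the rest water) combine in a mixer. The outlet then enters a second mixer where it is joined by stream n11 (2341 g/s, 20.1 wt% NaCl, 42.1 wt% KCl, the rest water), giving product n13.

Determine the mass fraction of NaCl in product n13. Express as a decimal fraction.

0.2247

Overall, product flow = 2707.7 g/s.
NaCl in = 217.5×0.170 + 149.2×0.677 + 2341×0.201 = 608.52 g/s.
NaCl fraction in n13 = 0.2247.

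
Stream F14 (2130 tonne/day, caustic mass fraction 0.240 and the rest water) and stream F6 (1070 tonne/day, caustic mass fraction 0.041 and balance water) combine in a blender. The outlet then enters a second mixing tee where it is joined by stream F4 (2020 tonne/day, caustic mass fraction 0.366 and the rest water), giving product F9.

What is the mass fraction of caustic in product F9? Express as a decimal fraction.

Overall, product flow = 5220 tonne/day.
caustic in = 2130×0.240 + 1070×0.041 + 2020×0.366 = 1294.4 tonne/day.
caustic fraction in F9 = 0.248.

0.248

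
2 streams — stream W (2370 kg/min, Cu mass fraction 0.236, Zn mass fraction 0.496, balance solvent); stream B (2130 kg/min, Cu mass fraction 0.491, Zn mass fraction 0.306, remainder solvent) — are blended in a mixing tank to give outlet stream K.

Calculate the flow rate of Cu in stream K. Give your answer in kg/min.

Cu out = Cu in = 2370×0.236 + 2130×0.491 = 1605.1 kg/min.

1605 kg/min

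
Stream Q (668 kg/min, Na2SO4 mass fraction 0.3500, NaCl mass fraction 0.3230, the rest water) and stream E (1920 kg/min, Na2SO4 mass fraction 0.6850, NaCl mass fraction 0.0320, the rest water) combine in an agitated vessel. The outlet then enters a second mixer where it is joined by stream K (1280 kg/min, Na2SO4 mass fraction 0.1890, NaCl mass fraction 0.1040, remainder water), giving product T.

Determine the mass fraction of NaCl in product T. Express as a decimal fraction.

0.1061

Overall, product flow = 3868 kg/min.
NaCl in = 668×0.323 + 1920×0.032 + 1280×0.104 = 410.32 kg/min.
NaCl fraction in T = 0.1061.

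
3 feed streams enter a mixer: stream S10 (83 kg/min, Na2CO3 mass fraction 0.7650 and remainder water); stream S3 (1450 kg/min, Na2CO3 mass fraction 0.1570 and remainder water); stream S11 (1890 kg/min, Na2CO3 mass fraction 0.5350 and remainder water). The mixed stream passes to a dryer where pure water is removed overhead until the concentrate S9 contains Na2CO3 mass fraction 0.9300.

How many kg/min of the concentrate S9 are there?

1400 kg/min

Na2CO3 entering = 83×0.765 + 1450×0.157 + 1890×0.535 = 1302.3 kg/min.
All Na2CO3 reports to S9, so S9 = 1302.3/0.930 = 1400.3 kg/min.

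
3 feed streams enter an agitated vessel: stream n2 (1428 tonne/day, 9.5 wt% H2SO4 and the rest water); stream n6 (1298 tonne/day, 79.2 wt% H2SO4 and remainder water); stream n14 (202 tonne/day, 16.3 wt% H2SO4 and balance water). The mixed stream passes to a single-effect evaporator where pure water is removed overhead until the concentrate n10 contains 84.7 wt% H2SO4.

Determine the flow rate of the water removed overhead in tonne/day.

H2SO4 entering = 1428×0.095 + 1298×0.792 + 202×0.163 = 1196.6 tonne/day.
All H2SO4 reports to n10, so n10 = 1196.6/0.847 = 1412.8 tonne/day.
Total feed = 2928 tonne/day; overhead = 2928 − 1412.8 = 1515.2 tonne/day.

1515 tonne/day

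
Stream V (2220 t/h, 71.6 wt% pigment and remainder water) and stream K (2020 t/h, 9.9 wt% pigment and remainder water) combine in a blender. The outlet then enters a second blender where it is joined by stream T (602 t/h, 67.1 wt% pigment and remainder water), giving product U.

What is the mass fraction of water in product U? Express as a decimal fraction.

0.5470

Overall, product flow = 4842 t/h.
water in = 2220×0.284 + 2020×0.901 + 602×0.329 = 2648.6 t/h.
water fraction in U = 0.5470.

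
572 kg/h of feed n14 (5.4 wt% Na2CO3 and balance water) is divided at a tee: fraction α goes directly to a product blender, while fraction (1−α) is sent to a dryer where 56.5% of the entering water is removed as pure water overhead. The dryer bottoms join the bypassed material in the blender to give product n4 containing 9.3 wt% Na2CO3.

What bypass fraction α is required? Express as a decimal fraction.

0.215

All 572×0.054 = 30.888 kg/h of Na2CO3 reaches n4, so n4 = 30.888/0.093 = 332.13 kg/h and vapour = 239.87 kg/h.
The evaporator receives (1−α)·572 of feed at 0.946 water and removes 0.565 of that water:
0.565×0.946×(1−α)×572 = 239.87
(1−α) = 239.87/305.73 = 0.7846;  α = 0.2154.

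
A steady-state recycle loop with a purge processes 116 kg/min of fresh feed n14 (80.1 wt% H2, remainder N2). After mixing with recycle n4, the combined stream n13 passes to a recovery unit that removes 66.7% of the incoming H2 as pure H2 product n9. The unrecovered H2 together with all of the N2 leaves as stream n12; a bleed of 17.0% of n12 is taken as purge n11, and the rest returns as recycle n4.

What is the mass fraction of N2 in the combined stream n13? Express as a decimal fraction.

0.514

N2 enters only via n14 and leaves only via the purge: 116×0.199 = 0.170×(N2 in n12), and the recovery unit passes all N2, so N2 in n13 = N2 in n12 = 135.79 kg/min.
H2 in n13: m_A = 116×0.801 + (1−0.170)·(1−0.667)·m_A, so m_A = 92.916/0.7236 = 128.41 kg/min.
n13 = 128.41 + 135.79 = 264.19 kg/min.
N2 fraction in n13 = 135.79/264.19 = 0.514.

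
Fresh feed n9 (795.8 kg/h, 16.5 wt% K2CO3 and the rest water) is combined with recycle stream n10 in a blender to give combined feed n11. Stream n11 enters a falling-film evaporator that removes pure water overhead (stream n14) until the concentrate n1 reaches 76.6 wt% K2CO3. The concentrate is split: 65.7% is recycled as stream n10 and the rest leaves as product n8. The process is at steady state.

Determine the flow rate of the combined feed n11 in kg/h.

1124 kg/h

Overall K2CO3 balance (none leaves overhead): K2CO3 in fresh feed = K2CO3 in product, i.e. 795.8×0.165 = (1−0.657)·n1·0.766.
n1 = 131.31/(0.766×0.343) = 499.76 kg/h.
Recycle n10 = 0.657×499.76 = 328.34 kg/h.
Combined feed n11 = 795.8 + 328.34 = 1124.1 kg/h.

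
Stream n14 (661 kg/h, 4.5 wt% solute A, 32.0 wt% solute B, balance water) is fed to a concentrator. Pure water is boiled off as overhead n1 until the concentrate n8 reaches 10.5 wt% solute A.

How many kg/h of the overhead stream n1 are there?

377.7 kg/h

solute A is conserved: 661×0.045 = 29.745 kg/h all reports to the concentrate.
Concentrate = 29.745/(target fraction) = 283.29 kg/h.
Overhead = 661 − 283.29 = 377.71 kg/h.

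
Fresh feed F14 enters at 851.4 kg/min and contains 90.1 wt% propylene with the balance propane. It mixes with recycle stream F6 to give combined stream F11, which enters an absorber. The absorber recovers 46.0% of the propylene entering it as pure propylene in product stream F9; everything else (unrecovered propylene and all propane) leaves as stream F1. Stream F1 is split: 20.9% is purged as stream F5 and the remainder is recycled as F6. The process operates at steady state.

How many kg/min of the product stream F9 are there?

propylene in F11: m_A = 851.4×0.901 + (1−0.209)·(1−0.460)·m_A, so m_A = 767.11/0.5729 = 1339.1 kg/min.
Product F9 = 0.460×1339.1 = 615.98 kg/min.

616 kg/min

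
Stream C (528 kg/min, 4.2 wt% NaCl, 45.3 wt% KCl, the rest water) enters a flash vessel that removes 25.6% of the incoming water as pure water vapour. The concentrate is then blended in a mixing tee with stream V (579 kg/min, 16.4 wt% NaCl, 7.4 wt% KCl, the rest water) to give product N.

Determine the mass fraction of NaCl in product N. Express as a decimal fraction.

0.113

Vapour removed = 0.256×0.505×528 = 68.26 kg/min; concentrate = 459.74 kg/min.
NaCl reaching the mixer = 22.176 (from concentrate) + 579×0.164 = 117.13 kg/min.
Product flow = 459.74 + 579 = 1038.7 kg/min; NaCl fraction = 0.113.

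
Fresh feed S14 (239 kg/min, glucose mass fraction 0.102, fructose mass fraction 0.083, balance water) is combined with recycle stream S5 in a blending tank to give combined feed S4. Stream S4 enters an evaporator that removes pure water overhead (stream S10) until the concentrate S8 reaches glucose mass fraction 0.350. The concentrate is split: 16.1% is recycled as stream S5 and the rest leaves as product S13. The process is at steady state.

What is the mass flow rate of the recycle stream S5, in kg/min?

13.37 kg/min

Overall glucose balance (none leaves overhead): glucose in fresh feed = glucose in product, i.e. 239×0.102 = (1−0.161)·S8·0.350.
S8 = 24.378/(0.350×0.839) = 83.017 kg/min.
Recycle S5 = 0.161×83.017 = 13.366 kg/min.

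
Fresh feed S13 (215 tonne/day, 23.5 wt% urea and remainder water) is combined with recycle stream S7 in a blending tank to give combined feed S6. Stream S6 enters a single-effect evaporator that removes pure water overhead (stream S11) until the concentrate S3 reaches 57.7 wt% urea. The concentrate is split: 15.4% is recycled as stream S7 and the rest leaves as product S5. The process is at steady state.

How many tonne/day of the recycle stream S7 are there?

15.94 tonne/day

Overall urea balance (none leaves overhead): urea in fresh feed = urea in product, i.e. 215×0.235 = (1−0.154)·S3·0.577.
S3 = 50.525/(0.577×0.846) = 103.5 tonne/day.
Recycle S7 = 0.154×103.5 = 15.94 tonne/day.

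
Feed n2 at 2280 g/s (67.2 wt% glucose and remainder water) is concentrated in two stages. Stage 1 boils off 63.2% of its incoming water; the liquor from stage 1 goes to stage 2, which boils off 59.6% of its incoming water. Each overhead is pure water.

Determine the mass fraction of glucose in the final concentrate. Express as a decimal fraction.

water in feed = 2280×0.328 = 747.84 g/s.
After stage 1: water left = (1−0.632)×747.84 = 275.21; stream total = 1807.4 g/s.
After stage 2: water left = (1−0.596)×275.21 = 111.18; final concentrate = 1643.3 g/s.
glucose fraction = 1532.2/1643.3 = 0.932.

0.932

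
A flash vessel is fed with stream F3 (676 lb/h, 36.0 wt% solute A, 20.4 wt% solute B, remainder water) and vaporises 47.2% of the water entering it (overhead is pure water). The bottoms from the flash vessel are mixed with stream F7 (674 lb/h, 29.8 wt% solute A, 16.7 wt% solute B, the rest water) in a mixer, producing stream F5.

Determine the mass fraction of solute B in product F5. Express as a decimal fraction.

Vapour removed = 0.472×0.436×676 = 139.12 lb/h; concentrate = 536.88 lb/h.
solute B reaching the mixer = 137.9 (from concentrate) + 674×0.167 = 250.46 lb/h.
Product flow = 536.88 + 674 = 1210.9 lb/h; solute B fraction = 0.207.

0.207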